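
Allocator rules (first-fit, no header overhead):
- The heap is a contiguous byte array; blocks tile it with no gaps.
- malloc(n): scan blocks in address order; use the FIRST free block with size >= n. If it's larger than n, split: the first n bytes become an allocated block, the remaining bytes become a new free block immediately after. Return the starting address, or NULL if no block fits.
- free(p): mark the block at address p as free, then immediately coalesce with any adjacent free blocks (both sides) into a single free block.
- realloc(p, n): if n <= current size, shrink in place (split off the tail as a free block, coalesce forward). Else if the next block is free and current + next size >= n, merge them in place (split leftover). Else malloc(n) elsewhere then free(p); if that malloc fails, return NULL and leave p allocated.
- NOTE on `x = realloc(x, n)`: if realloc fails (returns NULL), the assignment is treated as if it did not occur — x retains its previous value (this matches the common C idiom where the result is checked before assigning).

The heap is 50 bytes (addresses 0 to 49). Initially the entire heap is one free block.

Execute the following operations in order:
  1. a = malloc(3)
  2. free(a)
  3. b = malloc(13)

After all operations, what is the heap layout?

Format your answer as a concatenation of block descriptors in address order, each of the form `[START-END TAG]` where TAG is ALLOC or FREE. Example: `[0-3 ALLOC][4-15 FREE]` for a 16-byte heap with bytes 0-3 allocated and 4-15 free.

Answer: [0-12 ALLOC][13-49 FREE]

Derivation:
Op 1: a = malloc(3) -> a = 0; heap: [0-2 ALLOC][3-49 FREE]
Op 2: free(a) -> (freed a); heap: [0-49 FREE]
Op 3: b = malloc(13) -> b = 0; heap: [0-12 ALLOC][13-49 FREE]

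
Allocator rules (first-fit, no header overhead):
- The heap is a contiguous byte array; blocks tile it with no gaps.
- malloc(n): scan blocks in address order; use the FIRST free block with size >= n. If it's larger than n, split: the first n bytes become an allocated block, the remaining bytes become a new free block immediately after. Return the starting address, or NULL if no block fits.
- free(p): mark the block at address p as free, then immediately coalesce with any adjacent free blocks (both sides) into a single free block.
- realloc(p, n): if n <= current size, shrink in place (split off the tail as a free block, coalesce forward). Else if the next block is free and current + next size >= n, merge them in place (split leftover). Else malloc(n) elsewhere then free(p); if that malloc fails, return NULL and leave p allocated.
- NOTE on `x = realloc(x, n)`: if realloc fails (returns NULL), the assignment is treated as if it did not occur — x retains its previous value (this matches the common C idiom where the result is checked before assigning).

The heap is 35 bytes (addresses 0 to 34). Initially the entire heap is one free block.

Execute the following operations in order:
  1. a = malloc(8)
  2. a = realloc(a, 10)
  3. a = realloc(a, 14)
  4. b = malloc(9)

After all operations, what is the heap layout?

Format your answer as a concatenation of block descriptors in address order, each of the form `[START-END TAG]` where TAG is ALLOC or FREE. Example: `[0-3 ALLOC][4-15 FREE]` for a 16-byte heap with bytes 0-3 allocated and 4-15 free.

Op 1: a = malloc(8) -> a = 0; heap: [0-7 ALLOC][8-34 FREE]
Op 2: a = realloc(a, 10) -> a = 0; heap: [0-9 ALLOC][10-34 FREE]
Op 3: a = realloc(a, 14) -> a = 0; heap: [0-13 ALLOC][14-34 FREE]
Op 4: b = malloc(9) -> b = 14; heap: [0-13 ALLOC][14-22 ALLOC][23-34 FREE]

Answer: [0-13 ALLOC][14-22 ALLOC][23-34 FREE]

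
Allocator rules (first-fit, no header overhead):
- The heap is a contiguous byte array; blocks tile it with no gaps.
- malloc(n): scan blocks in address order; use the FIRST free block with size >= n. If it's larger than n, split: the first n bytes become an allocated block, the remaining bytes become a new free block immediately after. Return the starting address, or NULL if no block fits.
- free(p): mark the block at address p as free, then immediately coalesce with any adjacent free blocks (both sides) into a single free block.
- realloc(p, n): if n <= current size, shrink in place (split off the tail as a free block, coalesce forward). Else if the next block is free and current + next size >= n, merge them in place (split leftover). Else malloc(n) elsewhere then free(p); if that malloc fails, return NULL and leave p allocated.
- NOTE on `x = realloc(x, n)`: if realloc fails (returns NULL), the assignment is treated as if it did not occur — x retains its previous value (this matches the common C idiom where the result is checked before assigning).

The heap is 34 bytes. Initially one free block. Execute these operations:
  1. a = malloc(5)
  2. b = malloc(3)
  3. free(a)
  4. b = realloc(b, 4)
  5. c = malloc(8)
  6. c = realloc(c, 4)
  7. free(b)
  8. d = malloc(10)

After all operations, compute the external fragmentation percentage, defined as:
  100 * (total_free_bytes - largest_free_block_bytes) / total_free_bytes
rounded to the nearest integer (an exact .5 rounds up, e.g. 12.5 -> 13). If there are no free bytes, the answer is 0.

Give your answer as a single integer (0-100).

Answer: 45

Derivation:
Op 1: a = malloc(5) -> a = 0; heap: [0-4 ALLOC][5-33 FREE]
Op 2: b = malloc(3) -> b = 5; heap: [0-4 ALLOC][5-7 ALLOC][8-33 FREE]
Op 3: free(a) -> (freed a); heap: [0-4 FREE][5-7 ALLOC][8-33 FREE]
Op 4: b = realloc(b, 4) -> b = 5; heap: [0-4 FREE][5-8 ALLOC][9-33 FREE]
Op 5: c = malloc(8) -> c = 9; heap: [0-4 FREE][5-8 ALLOC][9-16 ALLOC][17-33 FREE]
Op 6: c = realloc(c, 4) -> c = 9; heap: [0-4 FREE][5-8 ALLOC][9-12 ALLOC][13-33 FREE]
Op 7: free(b) -> (freed b); heap: [0-8 FREE][9-12 ALLOC][13-33 FREE]
Op 8: d = malloc(10) -> d = 13; heap: [0-8 FREE][9-12 ALLOC][13-22 ALLOC][23-33 FREE]
Free blocks: [9 11] total_free=20 largest=11 -> 100*(20-11)/20 = 900/20 = 45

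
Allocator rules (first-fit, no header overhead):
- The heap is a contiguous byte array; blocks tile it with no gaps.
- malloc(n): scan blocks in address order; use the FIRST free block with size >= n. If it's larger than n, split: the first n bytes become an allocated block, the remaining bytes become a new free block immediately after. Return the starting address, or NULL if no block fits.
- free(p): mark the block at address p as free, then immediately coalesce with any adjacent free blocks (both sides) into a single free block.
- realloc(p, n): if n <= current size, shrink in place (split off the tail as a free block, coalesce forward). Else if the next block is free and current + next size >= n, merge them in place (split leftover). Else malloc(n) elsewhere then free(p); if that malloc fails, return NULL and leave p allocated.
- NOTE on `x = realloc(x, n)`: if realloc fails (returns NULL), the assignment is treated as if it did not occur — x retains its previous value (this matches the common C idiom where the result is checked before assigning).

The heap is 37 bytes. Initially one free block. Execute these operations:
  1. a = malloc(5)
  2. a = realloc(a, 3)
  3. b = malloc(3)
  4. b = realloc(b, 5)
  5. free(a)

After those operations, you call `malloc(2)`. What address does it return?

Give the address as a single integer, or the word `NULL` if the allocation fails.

Answer: 0

Derivation:
Op 1: a = malloc(5) -> a = 0; heap: [0-4 ALLOC][5-36 FREE]
Op 2: a = realloc(a, 3) -> a = 0; heap: [0-2 ALLOC][3-36 FREE]
Op 3: b = malloc(3) -> b = 3; heap: [0-2 ALLOC][3-5 ALLOC][6-36 FREE]
Op 4: b = realloc(b, 5) -> b = 3; heap: [0-2 ALLOC][3-7 ALLOC][8-36 FREE]
Op 5: free(a) -> (freed a); heap: [0-2 FREE][3-7 ALLOC][8-36 FREE]
malloc(2): first-fit scan over [0-2 FREE][3-7 ALLOC][8-36 FREE] -> 0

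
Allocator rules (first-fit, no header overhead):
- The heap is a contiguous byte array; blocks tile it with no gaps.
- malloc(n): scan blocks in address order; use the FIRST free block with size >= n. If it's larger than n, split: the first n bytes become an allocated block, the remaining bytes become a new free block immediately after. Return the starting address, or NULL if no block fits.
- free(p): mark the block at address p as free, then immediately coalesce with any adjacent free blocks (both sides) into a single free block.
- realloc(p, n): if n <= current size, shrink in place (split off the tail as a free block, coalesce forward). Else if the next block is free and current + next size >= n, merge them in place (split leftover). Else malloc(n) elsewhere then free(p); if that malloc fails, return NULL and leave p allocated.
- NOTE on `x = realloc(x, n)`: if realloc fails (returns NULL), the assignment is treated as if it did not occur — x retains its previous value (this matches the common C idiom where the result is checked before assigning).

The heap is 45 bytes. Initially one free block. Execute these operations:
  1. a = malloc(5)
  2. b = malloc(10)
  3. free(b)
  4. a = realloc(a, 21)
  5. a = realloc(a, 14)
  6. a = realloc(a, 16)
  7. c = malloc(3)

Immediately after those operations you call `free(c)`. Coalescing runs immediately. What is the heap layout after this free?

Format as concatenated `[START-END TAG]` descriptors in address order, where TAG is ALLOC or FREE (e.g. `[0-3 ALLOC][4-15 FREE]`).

Answer: [0-15 ALLOC][16-44 FREE]

Derivation:
Op 1: a = malloc(5) -> a = 0; heap: [0-4 ALLOC][5-44 FREE]
Op 2: b = malloc(10) -> b = 5; heap: [0-4 ALLOC][5-14 ALLOC][15-44 FREE]
Op 3: free(b) -> (freed b); heap: [0-4 ALLOC][5-44 FREE]
Op 4: a = realloc(a, 21) -> a = 0; heap: [0-20 ALLOC][21-44 FREE]
Op 5: a = realloc(a, 14) -> a = 0; heap: [0-13 ALLOC][14-44 FREE]
Op 6: a = realloc(a, 16) -> a = 0; heap: [0-15 ALLOC][16-44 FREE]
Op 7: c = malloc(3) -> c = 16; heap: [0-15 ALLOC][16-18 ALLOC][19-44 FREE]
free(c): c = 16 -> block [16-18 ALLOC]; mark free, coalesce with adjacent free neighbors -> [0-15 ALLOC][16-44 FREE]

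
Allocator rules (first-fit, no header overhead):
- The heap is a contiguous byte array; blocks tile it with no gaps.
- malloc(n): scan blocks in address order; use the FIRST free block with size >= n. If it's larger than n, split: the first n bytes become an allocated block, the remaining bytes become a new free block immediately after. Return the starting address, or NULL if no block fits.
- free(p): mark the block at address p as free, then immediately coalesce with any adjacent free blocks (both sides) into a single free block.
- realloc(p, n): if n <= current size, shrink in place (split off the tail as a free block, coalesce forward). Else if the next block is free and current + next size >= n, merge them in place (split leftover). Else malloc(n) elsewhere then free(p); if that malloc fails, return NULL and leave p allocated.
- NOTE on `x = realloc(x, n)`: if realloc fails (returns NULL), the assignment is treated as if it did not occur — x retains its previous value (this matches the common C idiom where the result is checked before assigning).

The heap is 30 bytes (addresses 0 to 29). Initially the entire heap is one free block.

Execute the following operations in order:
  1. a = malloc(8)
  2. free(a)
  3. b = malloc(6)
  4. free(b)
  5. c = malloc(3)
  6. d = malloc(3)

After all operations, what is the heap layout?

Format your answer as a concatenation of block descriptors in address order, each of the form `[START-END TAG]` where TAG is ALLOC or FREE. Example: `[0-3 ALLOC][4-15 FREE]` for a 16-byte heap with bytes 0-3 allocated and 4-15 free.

Op 1: a = malloc(8) -> a = 0; heap: [0-7 ALLOC][8-29 FREE]
Op 2: free(a) -> (freed a); heap: [0-29 FREE]
Op 3: b = malloc(6) -> b = 0; heap: [0-5 ALLOC][6-29 FREE]
Op 4: free(b) -> (freed b); heap: [0-29 FREE]
Op 5: c = malloc(3) -> c = 0; heap: [0-2 ALLOC][3-29 FREE]
Op 6: d = malloc(3) -> d = 3; heap: [0-2 ALLOC][3-5 ALLOC][6-29 FREE]

Answer: [0-2 ALLOC][3-5 ALLOC][6-29 FREE]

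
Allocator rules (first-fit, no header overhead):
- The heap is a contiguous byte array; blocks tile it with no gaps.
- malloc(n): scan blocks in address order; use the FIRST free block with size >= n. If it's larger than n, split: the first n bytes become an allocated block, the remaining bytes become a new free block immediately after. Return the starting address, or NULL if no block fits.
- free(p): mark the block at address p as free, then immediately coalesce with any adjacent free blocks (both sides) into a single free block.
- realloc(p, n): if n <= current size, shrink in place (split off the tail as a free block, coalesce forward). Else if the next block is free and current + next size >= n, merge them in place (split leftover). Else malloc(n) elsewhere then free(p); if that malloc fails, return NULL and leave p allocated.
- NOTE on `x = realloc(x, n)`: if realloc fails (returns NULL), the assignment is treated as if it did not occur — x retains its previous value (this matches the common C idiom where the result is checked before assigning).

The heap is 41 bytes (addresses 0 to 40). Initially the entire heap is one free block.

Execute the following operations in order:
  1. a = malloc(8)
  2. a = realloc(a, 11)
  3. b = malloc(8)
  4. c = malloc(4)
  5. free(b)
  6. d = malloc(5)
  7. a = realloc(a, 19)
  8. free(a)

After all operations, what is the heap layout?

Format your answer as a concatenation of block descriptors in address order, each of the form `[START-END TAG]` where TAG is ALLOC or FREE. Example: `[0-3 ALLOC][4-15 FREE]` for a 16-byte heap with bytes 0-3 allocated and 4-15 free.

Answer: [0-10 FREE][11-15 ALLOC][16-18 FREE][19-22 ALLOC][23-40 FREE]

Derivation:
Op 1: a = malloc(8) -> a = 0; heap: [0-7 ALLOC][8-40 FREE]
Op 2: a = realloc(a, 11) -> a = 0; heap: [0-10 ALLOC][11-40 FREE]
Op 3: b = malloc(8) -> b = 11; heap: [0-10 ALLOC][11-18 ALLOC][19-40 FREE]
Op 4: c = malloc(4) -> c = 19; heap: [0-10 ALLOC][11-18 ALLOC][19-22 ALLOC][23-40 FREE]
Op 5: free(b) -> (freed b); heap: [0-10 ALLOC][11-18 FREE][19-22 ALLOC][23-40 FREE]
Op 6: d = malloc(5) -> d = 11; heap: [0-10 ALLOC][11-15 ALLOC][16-18 FREE][19-22 ALLOC][23-40 FREE]
Op 7: a = realloc(a, 19) -> NULL (a unchanged); heap: [0-10 ALLOC][11-15 ALLOC][16-18 FREE][19-22 ALLOC][23-40 FREE]
Op 8: free(a) -> (freed a); heap: [0-10 FREE][11-15 ALLOC][16-18 FREE][19-22 ALLOC][23-40 FREE]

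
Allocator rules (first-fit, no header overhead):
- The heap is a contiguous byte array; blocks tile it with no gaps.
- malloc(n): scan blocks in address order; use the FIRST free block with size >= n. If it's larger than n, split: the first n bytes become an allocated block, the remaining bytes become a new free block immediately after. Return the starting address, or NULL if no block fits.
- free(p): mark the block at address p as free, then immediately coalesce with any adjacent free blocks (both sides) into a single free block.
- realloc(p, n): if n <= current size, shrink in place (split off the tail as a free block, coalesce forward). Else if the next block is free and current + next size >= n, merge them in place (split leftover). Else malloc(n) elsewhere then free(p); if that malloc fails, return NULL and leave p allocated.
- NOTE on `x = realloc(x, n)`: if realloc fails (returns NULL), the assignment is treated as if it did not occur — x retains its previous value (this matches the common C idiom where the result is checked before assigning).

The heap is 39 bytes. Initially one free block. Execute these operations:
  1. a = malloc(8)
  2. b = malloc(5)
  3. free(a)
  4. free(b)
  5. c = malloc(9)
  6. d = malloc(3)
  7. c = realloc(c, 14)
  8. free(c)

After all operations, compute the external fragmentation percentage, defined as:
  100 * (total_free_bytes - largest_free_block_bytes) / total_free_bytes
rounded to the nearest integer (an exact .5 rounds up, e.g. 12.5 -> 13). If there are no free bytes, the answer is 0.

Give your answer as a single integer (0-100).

Op 1: a = malloc(8) -> a = 0; heap: [0-7 ALLOC][8-38 FREE]
Op 2: b = malloc(5) -> b = 8; heap: [0-7 ALLOC][8-12 ALLOC][13-38 FREE]
Op 3: free(a) -> (freed a); heap: [0-7 FREE][8-12 ALLOC][13-38 FREE]
Op 4: free(b) -> (freed b); heap: [0-38 FREE]
Op 5: c = malloc(9) -> c = 0; heap: [0-8 ALLOC][9-38 FREE]
Op 6: d = malloc(3) -> d = 9; heap: [0-8 ALLOC][9-11 ALLOC][12-38 FREE]
Op 7: c = realloc(c, 14) -> c = 12; heap: [0-8 FREE][9-11 ALLOC][12-25 ALLOC][26-38 FREE]
Op 8: free(c) -> (freed c); heap: [0-8 FREE][9-11 ALLOC][12-38 FREE]
Free blocks: [9 27] total_free=36 largest=27 -> 100*(36-27)/36 = 900/36 = 25

Answer: 25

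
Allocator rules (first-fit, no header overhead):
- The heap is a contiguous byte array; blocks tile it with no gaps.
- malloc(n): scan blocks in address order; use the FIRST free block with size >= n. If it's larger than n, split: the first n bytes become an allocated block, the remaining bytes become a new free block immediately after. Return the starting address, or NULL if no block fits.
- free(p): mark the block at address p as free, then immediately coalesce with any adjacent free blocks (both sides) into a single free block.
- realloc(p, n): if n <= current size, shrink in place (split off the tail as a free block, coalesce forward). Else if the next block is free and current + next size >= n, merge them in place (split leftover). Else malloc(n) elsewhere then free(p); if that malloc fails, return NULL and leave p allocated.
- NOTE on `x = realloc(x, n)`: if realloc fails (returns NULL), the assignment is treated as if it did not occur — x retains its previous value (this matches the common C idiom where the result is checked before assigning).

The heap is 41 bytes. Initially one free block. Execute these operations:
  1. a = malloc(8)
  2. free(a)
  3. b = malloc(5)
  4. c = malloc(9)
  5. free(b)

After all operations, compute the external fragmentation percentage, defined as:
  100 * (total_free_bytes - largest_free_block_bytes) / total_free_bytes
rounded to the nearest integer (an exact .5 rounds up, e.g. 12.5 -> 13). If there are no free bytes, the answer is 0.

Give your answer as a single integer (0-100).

Op 1: a = malloc(8) -> a = 0; heap: [0-7 ALLOC][8-40 FREE]
Op 2: free(a) -> (freed a); heap: [0-40 FREE]
Op 3: b = malloc(5) -> b = 0; heap: [0-4 ALLOC][5-40 FREE]
Op 4: c = malloc(9) -> c = 5; heap: [0-4 ALLOC][5-13 ALLOC][14-40 FREE]
Op 5: free(b) -> (freed b); heap: [0-4 FREE][5-13 ALLOC][14-40 FREE]
Free blocks: [5 27] total_free=32 largest=27 -> 100*(32-27)/32 = 500/32 = 15.625 -> rounds to 16

Answer: 16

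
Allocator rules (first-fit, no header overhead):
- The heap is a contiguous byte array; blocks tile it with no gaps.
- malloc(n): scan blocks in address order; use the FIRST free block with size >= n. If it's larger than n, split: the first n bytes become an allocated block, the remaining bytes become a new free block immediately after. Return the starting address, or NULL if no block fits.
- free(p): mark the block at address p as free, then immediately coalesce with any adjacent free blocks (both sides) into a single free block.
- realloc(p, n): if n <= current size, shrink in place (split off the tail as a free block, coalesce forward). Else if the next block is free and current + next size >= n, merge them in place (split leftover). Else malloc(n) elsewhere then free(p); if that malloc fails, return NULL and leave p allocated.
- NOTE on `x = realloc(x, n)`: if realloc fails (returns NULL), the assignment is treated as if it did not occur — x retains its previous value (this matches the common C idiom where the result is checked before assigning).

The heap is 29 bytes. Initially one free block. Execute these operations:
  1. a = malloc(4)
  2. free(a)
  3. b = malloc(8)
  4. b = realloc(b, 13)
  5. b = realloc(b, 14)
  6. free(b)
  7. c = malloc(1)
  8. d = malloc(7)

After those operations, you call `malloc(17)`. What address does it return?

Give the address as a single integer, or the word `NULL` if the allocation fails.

Answer: 8

Derivation:
Op 1: a = malloc(4) -> a = 0; heap: [0-3 ALLOC][4-28 FREE]
Op 2: free(a) -> (freed a); heap: [0-28 FREE]
Op 3: b = malloc(8) -> b = 0; heap: [0-7 ALLOC][8-28 FREE]
Op 4: b = realloc(b, 13) -> b = 0; heap: [0-12 ALLOC][13-28 FREE]
Op 5: b = realloc(b, 14) -> b = 0; heap: [0-13 ALLOC][14-28 FREE]
Op 6: free(b) -> (freed b); heap: [0-28 FREE]
Op 7: c = malloc(1) -> c = 0; heap: [0-0 ALLOC][1-28 FREE]
Op 8: d = malloc(7) -> d = 1; heap: [0-0 ALLOC][1-7 ALLOC][8-28 FREE]
malloc(17): first-fit scan over [0-0 ALLOC][1-7 ALLOC][8-28 FREE] -> 8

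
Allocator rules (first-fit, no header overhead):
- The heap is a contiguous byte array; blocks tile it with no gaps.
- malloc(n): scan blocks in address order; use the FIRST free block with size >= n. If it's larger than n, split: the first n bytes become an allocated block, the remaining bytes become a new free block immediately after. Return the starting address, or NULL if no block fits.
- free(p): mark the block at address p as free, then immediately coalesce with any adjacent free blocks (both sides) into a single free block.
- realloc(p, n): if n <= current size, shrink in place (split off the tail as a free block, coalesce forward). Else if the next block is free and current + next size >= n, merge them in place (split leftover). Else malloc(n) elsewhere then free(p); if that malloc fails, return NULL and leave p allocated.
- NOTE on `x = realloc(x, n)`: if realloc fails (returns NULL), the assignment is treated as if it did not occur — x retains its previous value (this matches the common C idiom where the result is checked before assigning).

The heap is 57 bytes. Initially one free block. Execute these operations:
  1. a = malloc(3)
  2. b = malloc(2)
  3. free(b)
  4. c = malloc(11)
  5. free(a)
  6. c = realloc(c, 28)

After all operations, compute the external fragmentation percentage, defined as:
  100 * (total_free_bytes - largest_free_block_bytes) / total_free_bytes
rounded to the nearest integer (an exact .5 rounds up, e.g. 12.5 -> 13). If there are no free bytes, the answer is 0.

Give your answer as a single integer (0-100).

Op 1: a = malloc(3) -> a = 0; heap: [0-2 ALLOC][3-56 FREE]
Op 2: b = malloc(2) -> b = 3; heap: [0-2 ALLOC][3-4 ALLOC][5-56 FREE]
Op 3: free(b) -> (freed b); heap: [0-2 ALLOC][3-56 FREE]
Op 4: c = malloc(11) -> c = 3; heap: [0-2 ALLOC][3-13 ALLOC][14-56 FREE]
Op 5: free(a) -> (freed a); heap: [0-2 FREE][3-13 ALLOC][14-56 FREE]
Op 6: c = realloc(c, 28) -> c = 3; heap: [0-2 FREE][3-30 ALLOC][31-56 FREE]
Free blocks: [3 26] total_free=29 largest=26 -> 100*(29-26)/29 = 300/29 ≈ 10.345 -> rounds to 10

Answer: 10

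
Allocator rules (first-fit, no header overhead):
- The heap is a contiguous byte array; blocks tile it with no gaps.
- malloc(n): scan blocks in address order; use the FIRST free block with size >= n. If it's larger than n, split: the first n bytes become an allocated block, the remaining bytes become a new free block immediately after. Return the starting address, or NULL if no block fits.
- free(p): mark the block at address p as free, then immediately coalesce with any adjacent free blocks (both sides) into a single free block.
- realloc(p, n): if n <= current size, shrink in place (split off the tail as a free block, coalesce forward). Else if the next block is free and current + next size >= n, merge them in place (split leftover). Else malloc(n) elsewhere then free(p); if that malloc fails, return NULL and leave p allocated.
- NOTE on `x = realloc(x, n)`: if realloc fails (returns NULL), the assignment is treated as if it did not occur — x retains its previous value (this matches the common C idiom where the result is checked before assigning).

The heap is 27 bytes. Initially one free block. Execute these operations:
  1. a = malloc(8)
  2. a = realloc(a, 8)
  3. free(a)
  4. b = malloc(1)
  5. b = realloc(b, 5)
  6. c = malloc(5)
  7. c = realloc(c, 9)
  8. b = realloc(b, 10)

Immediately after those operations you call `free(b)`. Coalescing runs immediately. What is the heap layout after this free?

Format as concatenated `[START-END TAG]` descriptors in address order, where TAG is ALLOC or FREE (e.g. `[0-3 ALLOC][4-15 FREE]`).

Op 1: a = malloc(8) -> a = 0; heap: [0-7 ALLOC][8-26 FREE]
Op 2: a = realloc(a, 8) -> a = 0; heap: [0-7 ALLOC][8-26 FREE]
Op 3: free(a) -> (freed a); heap: [0-26 FREE]
Op 4: b = malloc(1) -> b = 0; heap: [0-0 ALLOC][1-26 FREE]
Op 5: b = realloc(b, 5) -> b = 0; heap: [0-4 ALLOC][5-26 FREE]
Op 6: c = malloc(5) -> c = 5; heap: [0-4 ALLOC][5-9 ALLOC][10-26 FREE]
Op 7: c = realloc(c, 9) -> c = 5; heap: [0-4 ALLOC][5-13 ALLOC][14-26 FREE]
Op 8: b = realloc(b, 10) -> b = 14; heap: [0-4 FREE][5-13 ALLOC][14-23 ALLOC][24-26 FREE]
free(b): b = 14 -> block [14-23 ALLOC]; mark free, coalesce with adjacent free neighbors -> [0-4 FREE][5-13 ALLOC][14-26 FREE]

Answer: [0-4 FREE][5-13 ALLOC][14-26 FREE]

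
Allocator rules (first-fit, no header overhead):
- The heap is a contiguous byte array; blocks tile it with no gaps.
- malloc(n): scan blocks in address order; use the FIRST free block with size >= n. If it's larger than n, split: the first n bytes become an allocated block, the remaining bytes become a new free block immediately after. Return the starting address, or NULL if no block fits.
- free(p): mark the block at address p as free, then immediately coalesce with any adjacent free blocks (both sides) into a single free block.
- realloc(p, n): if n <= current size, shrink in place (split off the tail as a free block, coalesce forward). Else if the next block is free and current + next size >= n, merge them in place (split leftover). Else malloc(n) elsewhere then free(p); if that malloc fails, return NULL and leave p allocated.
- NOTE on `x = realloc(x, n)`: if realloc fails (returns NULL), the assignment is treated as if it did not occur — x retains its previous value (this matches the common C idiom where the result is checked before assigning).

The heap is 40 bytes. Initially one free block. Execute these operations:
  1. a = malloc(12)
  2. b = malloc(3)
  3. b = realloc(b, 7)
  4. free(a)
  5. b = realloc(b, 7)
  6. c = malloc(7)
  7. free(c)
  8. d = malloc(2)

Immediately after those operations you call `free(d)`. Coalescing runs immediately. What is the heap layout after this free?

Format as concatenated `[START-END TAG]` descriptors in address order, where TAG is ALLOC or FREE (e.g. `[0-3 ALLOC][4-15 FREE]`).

Op 1: a = malloc(12) -> a = 0; heap: [0-11 ALLOC][12-39 FREE]
Op 2: b = malloc(3) -> b = 12; heap: [0-11 ALLOC][12-14 ALLOC][15-39 FREE]
Op 3: b = realloc(b, 7) -> b = 12; heap: [0-11 ALLOC][12-18 ALLOC][19-39 FREE]
Op 4: free(a) -> (freed a); heap: [0-11 FREE][12-18 ALLOC][19-39 FREE]
Op 5: b = realloc(b, 7) -> b = 12; heap: [0-11 FREE][12-18 ALLOC][19-39 FREE]
Op 6: c = malloc(7) -> c = 0; heap: [0-6 ALLOC][7-11 FREE][12-18 ALLOC][19-39 FREE]
Op 7: free(c) -> (freed c); heap: [0-11 FREE][12-18 ALLOC][19-39 FREE]
Op 8: d = malloc(2) -> d = 0; heap: [0-1 ALLOC][2-11 FREE][12-18 ALLOC][19-39 FREE]
free(d): d = 0 -> block [0-1 ALLOC]; mark free, coalesce with adjacent free neighbors -> [0-11 FREE][12-18 ALLOC][19-39 FREE]

Answer: [0-11 FREE][12-18 ALLOC][19-39 FREE]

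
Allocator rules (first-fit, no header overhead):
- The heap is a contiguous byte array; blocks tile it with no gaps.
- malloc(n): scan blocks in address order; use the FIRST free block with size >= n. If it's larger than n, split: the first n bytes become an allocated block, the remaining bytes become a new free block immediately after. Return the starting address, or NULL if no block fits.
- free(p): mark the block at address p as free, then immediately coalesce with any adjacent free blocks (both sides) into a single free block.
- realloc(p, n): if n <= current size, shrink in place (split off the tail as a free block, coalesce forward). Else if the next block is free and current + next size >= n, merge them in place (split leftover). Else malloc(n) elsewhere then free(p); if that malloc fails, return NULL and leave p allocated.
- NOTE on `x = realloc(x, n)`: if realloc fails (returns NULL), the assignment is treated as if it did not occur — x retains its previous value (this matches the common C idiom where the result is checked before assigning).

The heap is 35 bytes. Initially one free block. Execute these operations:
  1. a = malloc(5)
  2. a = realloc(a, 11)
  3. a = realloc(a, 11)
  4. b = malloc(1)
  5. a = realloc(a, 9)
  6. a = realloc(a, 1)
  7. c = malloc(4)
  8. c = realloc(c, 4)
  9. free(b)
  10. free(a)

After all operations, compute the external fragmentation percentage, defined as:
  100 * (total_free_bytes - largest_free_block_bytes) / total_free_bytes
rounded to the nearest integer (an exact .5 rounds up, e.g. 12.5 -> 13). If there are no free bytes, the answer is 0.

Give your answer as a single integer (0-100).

Answer: 3

Derivation:
Op 1: a = malloc(5) -> a = 0; heap: [0-4 ALLOC][5-34 FREE]
Op 2: a = realloc(a, 11) -> a = 0; heap: [0-10 ALLOC][11-34 FREE]
Op 3: a = realloc(a, 11) -> a = 0; heap: [0-10 ALLOC][11-34 FREE]
Op 4: b = malloc(1) -> b = 11; heap: [0-10 ALLOC][11-11 ALLOC][12-34 FREE]
Op 5: a = realloc(a, 9) -> a = 0; heap: [0-8 ALLOC][9-10 FREE][11-11 ALLOC][12-34 FREE]
Op 6: a = realloc(a, 1) -> a = 0; heap: [0-0 ALLOC][1-10 FREE][11-11 ALLOC][12-34 FREE]
Op 7: c = malloc(4) -> c = 1; heap: [0-0 ALLOC][1-4 ALLOC][5-10 FREE][11-11 ALLOC][12-34 FREE]
Op 8: c = realloc(c, 4) -> c = 1; heap: [0-0 ALLOC][1-4 ALLOC][5-10 FREE][11-11 ALLOC][12-34 FREE]
Op 9: free(b) -> (freed b); heap: [0-0 ALLOC][1-4 ALLOC][5-34 FREE]
Op 10: free(a) -> (freed a); heap: [0-0 FREE][1-4 ALLOC][5-34 FREE]
Free blocks: [1 30] total_free=31 largest=30 -> 100*(31-30)/31 = 100/31 ≈ 3.226 -> rounds to 3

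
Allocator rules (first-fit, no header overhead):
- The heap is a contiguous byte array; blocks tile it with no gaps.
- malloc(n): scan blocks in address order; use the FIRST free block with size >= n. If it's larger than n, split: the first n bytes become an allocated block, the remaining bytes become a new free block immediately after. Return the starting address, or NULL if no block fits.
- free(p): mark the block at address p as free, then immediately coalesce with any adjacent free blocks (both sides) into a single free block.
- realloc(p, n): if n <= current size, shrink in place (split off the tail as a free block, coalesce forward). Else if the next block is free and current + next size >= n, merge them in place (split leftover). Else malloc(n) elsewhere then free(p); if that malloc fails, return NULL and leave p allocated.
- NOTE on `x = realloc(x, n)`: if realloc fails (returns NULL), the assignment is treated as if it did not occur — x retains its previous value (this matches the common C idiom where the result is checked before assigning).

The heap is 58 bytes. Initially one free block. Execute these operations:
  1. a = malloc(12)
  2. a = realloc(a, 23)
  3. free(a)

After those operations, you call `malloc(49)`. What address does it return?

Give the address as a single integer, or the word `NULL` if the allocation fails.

Answer: 0

Derivation:
Op 1: a = malloc(12) -> a = 0; heap: [0-11 ALLOC][12-57 FREE]
Op 2: a = realloc(a, 23) -> a = 0; heap: [0-22 ALLOC][23-57 FREE]
Op 3: free(a) -> (freed a); heap: [0-57 FREE]
malloc(49): first-fit scan over [0-57 FREE] -> 0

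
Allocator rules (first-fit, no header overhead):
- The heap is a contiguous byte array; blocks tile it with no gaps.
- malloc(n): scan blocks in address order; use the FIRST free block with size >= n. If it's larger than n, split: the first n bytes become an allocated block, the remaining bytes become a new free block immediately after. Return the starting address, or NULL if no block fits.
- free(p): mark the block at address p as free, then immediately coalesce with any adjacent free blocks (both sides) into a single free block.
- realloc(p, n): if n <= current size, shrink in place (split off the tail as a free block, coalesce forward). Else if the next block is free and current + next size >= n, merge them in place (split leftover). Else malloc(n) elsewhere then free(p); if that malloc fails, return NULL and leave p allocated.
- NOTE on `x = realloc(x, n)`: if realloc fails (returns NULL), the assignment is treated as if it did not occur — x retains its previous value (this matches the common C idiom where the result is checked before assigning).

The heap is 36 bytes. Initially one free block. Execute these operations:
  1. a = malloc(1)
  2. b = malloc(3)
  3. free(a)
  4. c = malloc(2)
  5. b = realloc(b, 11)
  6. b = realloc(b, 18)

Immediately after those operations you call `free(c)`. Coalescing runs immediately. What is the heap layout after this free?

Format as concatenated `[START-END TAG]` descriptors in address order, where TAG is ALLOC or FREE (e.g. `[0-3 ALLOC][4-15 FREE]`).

Answer: [0-5 FREE][6-23 ALLOC][24-35 FREE]

Derivation:
Op 1: a = malloc(1) -> a = 0; heap: [0-0 ALLOC][1-35 FREE]
Op 2: b = malloc(3) -> b = 1; heap: [0-0 ALLOC][1-3 ALLOC][4-35 FREE]
Op 3: free(a) -> (freed a); heap: [0-0 FREE][1-3 ALLOC][4-35 FREE]
Op 4: c = malloc(2) -> c = 4; heap: [0-0 FREE][1-3 ALLOC][4-5 ALLOC][6-35 FREE]
Op 5: b = realloc(b, 11) -> b = 6; heap: [0-3 FREE][4-5 ALLOC][6-16 ALLOC][17-35 FREE]
Op 6: b = realloc(b, 18) -> b = 6; heap: [0-3 FREE][4-5 ALLOC][6-23 ALLOC][24-35 FREE]
free(c): c = 4 -> block [4-5 ALLOC]; mark free, coalesce with adjacent free neighbors -> [0-5 FREE][6-23 ALLOC][24-35 FREE]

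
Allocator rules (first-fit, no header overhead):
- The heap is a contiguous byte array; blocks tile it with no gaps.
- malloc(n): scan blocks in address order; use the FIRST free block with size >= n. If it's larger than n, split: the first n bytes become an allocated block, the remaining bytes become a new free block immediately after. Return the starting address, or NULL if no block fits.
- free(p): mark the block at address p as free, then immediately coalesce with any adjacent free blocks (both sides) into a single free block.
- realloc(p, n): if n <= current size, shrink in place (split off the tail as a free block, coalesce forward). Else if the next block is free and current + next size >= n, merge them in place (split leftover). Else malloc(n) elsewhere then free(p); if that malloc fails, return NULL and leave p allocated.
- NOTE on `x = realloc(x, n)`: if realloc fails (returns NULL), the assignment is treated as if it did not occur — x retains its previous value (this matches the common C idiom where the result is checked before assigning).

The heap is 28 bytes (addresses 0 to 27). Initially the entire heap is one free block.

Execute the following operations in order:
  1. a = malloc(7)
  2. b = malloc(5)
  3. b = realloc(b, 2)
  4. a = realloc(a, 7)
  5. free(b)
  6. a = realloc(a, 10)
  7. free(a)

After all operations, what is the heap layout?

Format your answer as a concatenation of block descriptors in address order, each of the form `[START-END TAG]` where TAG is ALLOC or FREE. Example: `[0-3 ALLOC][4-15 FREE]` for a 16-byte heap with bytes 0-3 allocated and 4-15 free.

Answer: [0-27 FREE]

Derivation:
Op 1: a = malloc(7) -> a = 0; heap: [0-6 ALLOC][7-27 FREE]
Op 2: b = malloc(5) -> b = 7; heap: [0-6 ALLOC][7-11 ALLOC][12-27 FREE]
Op 3: b = realloc(b, 2) -> b = 7; heap: [0-6 ALLOC][7-8 ALLOC][9-27 FREE]
Op 4: a = realloc(a, 7) -> a = 0; heap: [0-6 ALLOC][7-8 ALLOC][9-27 FREE]
Op 5: free(b) -> (freed b); heap: [0-6 ALLOC][7-27 FREE]
Op 6: a = realloc(a, 10) -> a = 0; heap: [0-9 ALLOC][10-27 FREE]
Op 7: free(a) -> (freed a); heap: [0-27 FREE]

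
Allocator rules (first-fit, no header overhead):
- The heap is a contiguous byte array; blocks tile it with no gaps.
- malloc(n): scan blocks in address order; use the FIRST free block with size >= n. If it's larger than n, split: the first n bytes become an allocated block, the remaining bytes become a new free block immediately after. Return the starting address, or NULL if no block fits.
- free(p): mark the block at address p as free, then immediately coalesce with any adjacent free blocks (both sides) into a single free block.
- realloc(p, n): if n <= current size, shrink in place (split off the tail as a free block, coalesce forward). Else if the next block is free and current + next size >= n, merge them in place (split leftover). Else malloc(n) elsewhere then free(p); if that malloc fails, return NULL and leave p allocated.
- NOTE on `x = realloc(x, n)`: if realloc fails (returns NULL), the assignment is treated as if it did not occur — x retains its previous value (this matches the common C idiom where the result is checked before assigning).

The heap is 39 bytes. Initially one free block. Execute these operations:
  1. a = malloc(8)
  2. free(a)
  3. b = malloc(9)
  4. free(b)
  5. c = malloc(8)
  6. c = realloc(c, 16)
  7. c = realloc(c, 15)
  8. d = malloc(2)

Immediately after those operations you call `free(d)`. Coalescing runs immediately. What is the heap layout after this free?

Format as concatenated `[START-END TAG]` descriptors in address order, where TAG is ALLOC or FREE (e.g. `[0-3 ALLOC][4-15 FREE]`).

Op 1: a = malloc(8) -> a = 0; heap: [0-7 ALLOC][8-38 FREE]
Op 2: free(a) -> (freed a); heap: [0-38 FREE]
Op 3: b = malloc(9) -> b = 0; heap: [0-8 ALLOC][9-38 FREE]
Op 4: free(b) -> (freed b); heap: [0-38 FREE]
Op 5: c = malloc(8) -> c = 0; heap: [0-7 ALLOC][8-38 FREE]
Op 6: c = realloc(c, 16) -> c = 0; heap: [0-15 ALLOC][16-38 FREE]
Op 7: c = realloc(c, 15) -> c = 0; heap: [0-14 ALLOC][15-38 FREE]
Op 8: d = malloc(2) -> d = 15; heap: [0-14 ALLOC][15-16 ALLOC][17-38 FREE]
free(d): d = 15 -> block [15-16 ALLOC]; mark free, coalesce with adjacent free neighbors -> [0-14 ALLOC][15-38 FREE]

Answer: [0-14 ALLOC][15-38 FREE]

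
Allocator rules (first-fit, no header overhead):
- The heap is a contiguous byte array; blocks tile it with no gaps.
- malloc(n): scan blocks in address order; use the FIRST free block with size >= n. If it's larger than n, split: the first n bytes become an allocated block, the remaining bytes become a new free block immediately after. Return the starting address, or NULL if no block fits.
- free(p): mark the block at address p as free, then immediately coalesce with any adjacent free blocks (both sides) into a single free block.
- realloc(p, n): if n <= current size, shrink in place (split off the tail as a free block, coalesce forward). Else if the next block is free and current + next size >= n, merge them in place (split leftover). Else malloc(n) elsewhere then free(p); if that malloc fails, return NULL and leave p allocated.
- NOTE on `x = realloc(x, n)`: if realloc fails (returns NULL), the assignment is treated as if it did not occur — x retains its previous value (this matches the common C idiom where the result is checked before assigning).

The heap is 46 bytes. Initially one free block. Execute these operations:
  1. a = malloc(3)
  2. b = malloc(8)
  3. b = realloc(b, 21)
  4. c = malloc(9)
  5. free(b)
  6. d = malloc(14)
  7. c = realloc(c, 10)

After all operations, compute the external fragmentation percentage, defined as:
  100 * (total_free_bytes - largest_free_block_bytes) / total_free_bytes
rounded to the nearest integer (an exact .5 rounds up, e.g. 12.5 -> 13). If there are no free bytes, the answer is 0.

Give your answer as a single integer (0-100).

Answer: 37

Derivation:
Op 1: a = malloc(3) -> a = 0; heap: [0-2 ALLOC][3-45 FREE]
Op 2: b = malloc(8) -> b = 3; heap: [0-2 ALLOC][3-10 ALLOC][11-45 FREE]
Op 3: b = realloc(b, 21) -> b = 3; heap: [0-2 ALLOC][3-23 ALLOC][24-45 FREE]
Op 4: c = malloc(9) -> c = 24; heap: [0-2 ALLOC][3-23 ALLOC][24-32 ALLOC][33-45 FREE]
Op 5: free(b) -> (freed b); heap: [0-2 ALLOC][3-23 FREE][24-32 ALLOC][33-45 FREE]
Op 6: d = malloc(14) -> d = 3; heap: [0-2 ALLOC][3-16 ALLOC][17-23 FREE][24-32 ALLOC][33-45 FREE]
Op 7: c = realloc(c, 10) -> c = 24; heap: [0-2 ALLOC][3-16 ALLOC][17-23 FREE][24-33 ALLOC][34-45 FREE]
Free blocks: [7 12] total_free=19 largest=12 -> 100*(19-12)/19 = 700/19 ≈ 36.842 -> rounds to 37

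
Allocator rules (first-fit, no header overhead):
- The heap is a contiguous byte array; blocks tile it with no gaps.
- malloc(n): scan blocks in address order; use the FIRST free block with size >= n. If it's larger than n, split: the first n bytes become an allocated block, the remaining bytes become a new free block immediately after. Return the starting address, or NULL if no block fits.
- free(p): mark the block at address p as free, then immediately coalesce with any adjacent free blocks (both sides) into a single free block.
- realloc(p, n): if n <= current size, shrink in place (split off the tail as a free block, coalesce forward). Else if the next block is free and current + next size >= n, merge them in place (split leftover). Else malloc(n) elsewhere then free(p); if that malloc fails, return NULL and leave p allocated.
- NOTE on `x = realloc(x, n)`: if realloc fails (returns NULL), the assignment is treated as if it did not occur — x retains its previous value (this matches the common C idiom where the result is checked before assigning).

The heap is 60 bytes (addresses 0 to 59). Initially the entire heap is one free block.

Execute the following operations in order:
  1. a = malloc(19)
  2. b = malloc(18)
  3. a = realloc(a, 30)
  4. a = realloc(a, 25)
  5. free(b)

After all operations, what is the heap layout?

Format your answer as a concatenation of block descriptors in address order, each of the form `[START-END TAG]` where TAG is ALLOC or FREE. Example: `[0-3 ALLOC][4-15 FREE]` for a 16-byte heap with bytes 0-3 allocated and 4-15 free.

Answer: [0-18 ALLOC][19-59 FREE]

Derivation:
Op 1: a = malloc(19) -> a = 0; heap: [0-18 ALLOC][19-59 FREE]
Op 2: b = malloc(18) -> b = 19; heap: [0-18 ALLOC][19-36 ALLOC][37-59 FREE]
Op 3: a = realloc(a, 30) -> NULL (a unchanged); heap: [0-18 ALLOC][19-36 ALLOC][37-59 FREE]
Op 4: a = realloc(a, 25) -> NULL (a unchanged); heap: [0-18 ALLOC][19-36 ALLOC][37-59 FREE]
Op 5: free(b) -> (freed b); heap: [0-18 ALLOC][19-59 FREE]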